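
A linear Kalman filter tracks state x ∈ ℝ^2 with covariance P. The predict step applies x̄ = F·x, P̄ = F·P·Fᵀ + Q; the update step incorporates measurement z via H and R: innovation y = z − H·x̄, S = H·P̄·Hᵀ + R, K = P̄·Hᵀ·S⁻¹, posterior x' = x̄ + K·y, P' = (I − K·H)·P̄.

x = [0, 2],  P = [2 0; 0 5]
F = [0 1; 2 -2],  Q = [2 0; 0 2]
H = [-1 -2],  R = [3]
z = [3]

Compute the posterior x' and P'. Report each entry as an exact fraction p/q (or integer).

x' = [47/30, -7/3]
P' = [461/90 -25/9; -25/9 20/9]

x̄ = F·x = [2, -4]
P̄ = F·P·Fᵀ + Q = [7 -10; -10 30]
y = z − H·x̄ = [-3]
S = H·P̄·Hᵀ + R = [90]
K = P̄·Hᵀ·S⁻¹ = [13/90; -5/9]
x' = x̄ + K·y = [47/30, -7/3]
P' = (I − K·H)·P̄ = [461/90 -25/9; -25/9 20/9]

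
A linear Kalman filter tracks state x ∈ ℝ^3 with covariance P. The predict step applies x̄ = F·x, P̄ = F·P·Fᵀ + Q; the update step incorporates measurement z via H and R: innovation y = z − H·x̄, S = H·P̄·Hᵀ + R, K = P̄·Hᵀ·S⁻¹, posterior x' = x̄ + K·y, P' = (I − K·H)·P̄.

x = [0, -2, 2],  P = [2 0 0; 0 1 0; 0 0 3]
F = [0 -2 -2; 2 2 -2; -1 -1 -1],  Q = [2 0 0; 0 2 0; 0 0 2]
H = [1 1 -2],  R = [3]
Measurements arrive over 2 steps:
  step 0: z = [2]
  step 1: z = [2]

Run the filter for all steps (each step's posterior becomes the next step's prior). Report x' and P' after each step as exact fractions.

step 0: x̄ = F·x = [0, -8, 0]
step 0: P̄ = F·P·Fᵀ + Q = [18 8 8; 8 26 0; 8 0 8]
step 0: y = z − H·x̄ = [10]
step 0: S = H·P̄·Hᵀ + R = [63]
step 0: K = P̄·Hᵀ·S⁻¹ = [10/63; 34/63; -8/63]
step 0: x' = x̄ + K·y = [100/63, -164/63, -80/63]
step 0: P' = (I − K·H)·P̄ = [1034/63 164/63 584/63; 164/63 482/63 272/63; 584/63 272/63 440/63]
step 1: x̄ = F·x = [488/63, 32/63, 16/7]
step 1: P̄ = F·P·Fᵀ + Q = [5990/63 -3160/63 492/7; -3160/63 2414/63 -312/7; 492/7 -312/7 458/7]
step 1: y = z − H·x̄ = [-106/63]
step 1: S = H·P̄·Hᵀ + R = [12281/63]
step 1: K = P̄·Hᵀ·S⁻¹ = [-6026/12281; 4870/12281; -6624/12281]
step 1: x' = x̄ + K·y = [105268/12281, -1956/12281, 39216/12281]
step 1: P' = (I − K·H)·P̄ = [591278/12281 -150180/12281 229588/12281; -150180/12281 94118/12281 -35336/12281; 229588/12281 -35336/12281 107062/12281]

step 0: x' = [100/63, -164/63, -80/63], P' = [1034/63 164/63 584/63; 164/63 482/63 272/63; 584/63 272/63 440/63]
step 1: x' = [105268/12281, -1956/12281, 39216/12281], P' = [591278/12281 -150180/12281 229588/12281; -150180/12281 94118/12281 -35336/12281; 229588/12281 -35336/12281 107062/12281]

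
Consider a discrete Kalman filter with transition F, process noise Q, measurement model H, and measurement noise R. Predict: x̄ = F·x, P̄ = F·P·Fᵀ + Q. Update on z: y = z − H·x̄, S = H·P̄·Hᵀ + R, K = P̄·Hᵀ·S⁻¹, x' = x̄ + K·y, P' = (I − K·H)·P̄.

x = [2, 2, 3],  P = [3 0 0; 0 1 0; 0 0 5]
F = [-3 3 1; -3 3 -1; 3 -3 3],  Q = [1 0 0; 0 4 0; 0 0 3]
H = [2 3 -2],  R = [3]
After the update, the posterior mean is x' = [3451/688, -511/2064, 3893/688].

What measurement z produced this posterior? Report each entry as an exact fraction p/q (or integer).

x̄ = F·x = [3, -3, 9]
P̄ = F·P·Fᵀ + Q = [42 31 -21; 31 45 -51; -21 -51 84]
S = H·P̄·Hᵀ + R = [2064]
K = P̄·Hᵀ·S⁻¹ = [73/688; 299/2064; -121/688]
x' − x̄ = [1387/688, 5681/2064, -2299/688] = K·y
y = (KᵀK)⁻¹·Kᵀ·(x' − x̄) = [19]
z = y + H·x̄ = [19] + [-21] = [-2]

z = [-2]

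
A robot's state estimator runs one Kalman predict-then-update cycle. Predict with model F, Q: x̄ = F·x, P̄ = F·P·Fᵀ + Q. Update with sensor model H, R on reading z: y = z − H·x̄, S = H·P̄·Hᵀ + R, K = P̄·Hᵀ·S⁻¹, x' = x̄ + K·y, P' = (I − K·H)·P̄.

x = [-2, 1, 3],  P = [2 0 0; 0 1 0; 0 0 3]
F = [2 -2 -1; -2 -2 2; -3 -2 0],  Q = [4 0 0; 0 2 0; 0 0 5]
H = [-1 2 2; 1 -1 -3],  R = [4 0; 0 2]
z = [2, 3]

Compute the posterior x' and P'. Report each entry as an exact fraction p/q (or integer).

x' = [-60424/11729, 20368/11729, -38287/11729]
P' = [140316/11729 28048/11729 37856/11729; 28048/11729 30402/11729 -3434/11729; 37856/11729 -3434/11729 17204/11729]

x̄ = F·x = [-9, 8, 4]
P̄ = F·P·Fᵀ + Q = [19 -10 -8; -10 26 16; -8 16 27]
y = z − H·x̄ = [-31, 32]
S = H·P̄·Hᵀ + R = [435 -431; -431 454]
K = P̄·Hᵀ·S⁻¹ = [-2127/11729 -650/11729; 6472/11729 3974/11729; -2579/11729 -5161/11729]
x' = x̄ + K·y = [-60424/11729, 20368/11729, -38287/11729]
P' = (I − K·H)·P̄ = [140316/11729 28048/11729 37856/11729; 28048/11729 30402/11729 -3434/11729; 37856/11729 -3434/11729 17204/11729]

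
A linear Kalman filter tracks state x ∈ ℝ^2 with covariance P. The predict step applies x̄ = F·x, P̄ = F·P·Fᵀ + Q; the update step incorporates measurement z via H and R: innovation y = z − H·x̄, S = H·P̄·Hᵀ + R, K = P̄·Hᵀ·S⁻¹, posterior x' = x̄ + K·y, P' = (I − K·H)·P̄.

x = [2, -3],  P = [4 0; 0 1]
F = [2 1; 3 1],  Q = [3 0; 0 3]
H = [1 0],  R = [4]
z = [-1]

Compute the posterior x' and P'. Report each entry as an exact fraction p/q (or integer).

x' = [-2/3, 11/12]
P' = [10/3 25/6; 25/6 335/24]

x̄ = F·x = [1, 3]
P̄ = F·P·Fᵀ + Q = [20 25; 25 40]
y = z − H·x̄ = [-2]
S = H·P̄·Hᵀ + R = [24]
K = P̄·Hᵀ·S⁻¹ = [5/6; 25/24]
x' = x̄ + K·y = [-2/3, 11/12]
P' = (I − K·H)·P̄ = [10/3 25/6; 25/6 335/24]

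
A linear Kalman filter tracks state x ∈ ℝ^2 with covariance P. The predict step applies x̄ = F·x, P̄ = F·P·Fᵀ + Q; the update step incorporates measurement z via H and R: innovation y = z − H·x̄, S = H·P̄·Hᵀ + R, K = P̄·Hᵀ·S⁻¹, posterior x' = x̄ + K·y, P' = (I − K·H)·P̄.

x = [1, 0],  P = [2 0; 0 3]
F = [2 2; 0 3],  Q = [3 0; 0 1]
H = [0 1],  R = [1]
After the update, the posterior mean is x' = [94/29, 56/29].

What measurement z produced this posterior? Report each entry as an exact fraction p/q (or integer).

x̄ = F·x = [2, 0]
P̄ = F·P·Fᵀ + Q = [23 18; 18 28]
S = H·P̄·Hᵀ + R = [29]
K = P̄·Hᵀ·S⁻¹ = [18/29; 28/29]
x' − x̄ = [36/29, 56/29] = K·y
y = (KᵀK)⁻¹·Kᵀ·(x' − x̄) = [2]
z = y + H·x̄ = [2] + [0] = [2]

z = [2]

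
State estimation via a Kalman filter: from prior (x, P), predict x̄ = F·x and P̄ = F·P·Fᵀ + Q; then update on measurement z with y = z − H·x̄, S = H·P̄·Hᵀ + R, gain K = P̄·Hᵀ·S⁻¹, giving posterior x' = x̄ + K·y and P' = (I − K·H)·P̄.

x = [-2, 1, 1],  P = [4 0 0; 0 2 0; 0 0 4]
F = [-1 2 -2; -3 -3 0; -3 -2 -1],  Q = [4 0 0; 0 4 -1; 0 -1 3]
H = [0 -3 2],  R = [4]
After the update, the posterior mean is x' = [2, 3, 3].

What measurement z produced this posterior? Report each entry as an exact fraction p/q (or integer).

x̄ = F·x = [2, 3, 3]
P̄ = F·P·Fᵀ + Q = [32 0 12; 0 58 47; 12 47 51]
S = H·P̄·Hᵀ + R = [166]
K = P̄·Hᵀ·S⁻¹ = [12/83; -40/83; -39/166]
x' − x̄ = [0, 0, 0] = K·y
y = (KᵀK)⁻¹·Kᵀ·(x' − x̄) = [0]
z = y + H·x̄ = [0] + [-3] = [-3]

z = [-3]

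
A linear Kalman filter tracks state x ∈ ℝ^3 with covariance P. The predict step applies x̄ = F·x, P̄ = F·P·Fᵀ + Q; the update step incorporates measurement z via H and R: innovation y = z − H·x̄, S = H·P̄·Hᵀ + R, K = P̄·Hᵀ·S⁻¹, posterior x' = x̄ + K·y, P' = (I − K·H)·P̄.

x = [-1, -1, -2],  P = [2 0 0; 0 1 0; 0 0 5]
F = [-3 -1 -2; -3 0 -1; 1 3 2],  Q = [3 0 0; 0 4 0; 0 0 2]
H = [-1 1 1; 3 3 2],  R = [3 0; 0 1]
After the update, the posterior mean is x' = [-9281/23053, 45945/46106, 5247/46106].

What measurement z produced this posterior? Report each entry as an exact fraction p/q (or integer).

z = [2, 2]

x̄ = F·x = [8, 5, -8]
P̄ = F·P·Fᵀ + Q = [42 28 -29; 28 27 -16; -29 -16 33]
S = H·P̄·Hᵀ + R = [75 -88; -88 718]
K = P̄·Hᵀ·S⁻¹ = [-8749/23053 3808/23053; -251/23053 8479/46106; 13478/23053 -1127/46106]
x' − x̄ = [-193705/23053, -184585/46106, 374095/46106] = K·y
y = (KᵀK)⁻¹·Kᵀ·(x' − x̄) = [13, -21]
z = y + H·x̄ = [13, -21] + [-11, 23] = [2, 2]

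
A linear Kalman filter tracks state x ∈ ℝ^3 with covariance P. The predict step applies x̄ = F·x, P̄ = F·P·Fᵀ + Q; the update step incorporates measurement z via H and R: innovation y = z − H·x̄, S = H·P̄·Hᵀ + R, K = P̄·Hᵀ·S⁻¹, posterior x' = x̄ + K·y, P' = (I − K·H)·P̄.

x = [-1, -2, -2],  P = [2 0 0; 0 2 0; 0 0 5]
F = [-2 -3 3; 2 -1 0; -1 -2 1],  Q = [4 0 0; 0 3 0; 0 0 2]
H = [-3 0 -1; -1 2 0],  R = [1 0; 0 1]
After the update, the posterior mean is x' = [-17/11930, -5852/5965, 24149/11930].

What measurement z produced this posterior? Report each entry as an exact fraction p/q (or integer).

z = [-2, -2]

x̄ = F·x = [2, 0, 3]
P̄ = F·P·Fᵀ + Q = [75 -2 31; -2 13 0; 31 0 17]
S = H·P̄·Hᵀ + R = [879 268; 268 136]
K = P̄·Hᵀ·S⁻¹ = [-3411/11930 -833/47720; -836/5965 5751/11930; -1663/11930 2231/47720]
x' − x̄ = [-23877/11930, -5852/5965, -11641/11930] = K·y
y = (KᵀK)⁻¹·Kᵀ·(x' − x̄) = [7, 0]
z = y + H·x̄ = [7, 0] + [-9, -2] = [-2, -2]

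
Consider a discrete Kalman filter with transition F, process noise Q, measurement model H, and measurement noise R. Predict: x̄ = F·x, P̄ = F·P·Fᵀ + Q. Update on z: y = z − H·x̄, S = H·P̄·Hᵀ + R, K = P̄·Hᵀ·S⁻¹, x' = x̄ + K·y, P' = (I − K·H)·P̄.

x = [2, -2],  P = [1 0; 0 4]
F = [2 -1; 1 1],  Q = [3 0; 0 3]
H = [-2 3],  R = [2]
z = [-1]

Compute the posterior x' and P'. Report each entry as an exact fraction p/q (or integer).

x̄ = F·x = [6, 0]
P̄ = F·P·Fᵀ + Q = [11 -2; -2 8]
y = z − H·x̄ = [11]
S = H·P̄·Hᵀ + R = [142]
K = P̄·Hᵀ·S⁻¹ = [-14/71; 14/71]
x' = x̄ + K·y = [272/71, 154/71]
P' = (I − K·H)·P̄ = [389/71 250/71; 250/71 176/71]

x' = [272/71, 154/71]
P' = [389/71 250/71; 250/71 176/71]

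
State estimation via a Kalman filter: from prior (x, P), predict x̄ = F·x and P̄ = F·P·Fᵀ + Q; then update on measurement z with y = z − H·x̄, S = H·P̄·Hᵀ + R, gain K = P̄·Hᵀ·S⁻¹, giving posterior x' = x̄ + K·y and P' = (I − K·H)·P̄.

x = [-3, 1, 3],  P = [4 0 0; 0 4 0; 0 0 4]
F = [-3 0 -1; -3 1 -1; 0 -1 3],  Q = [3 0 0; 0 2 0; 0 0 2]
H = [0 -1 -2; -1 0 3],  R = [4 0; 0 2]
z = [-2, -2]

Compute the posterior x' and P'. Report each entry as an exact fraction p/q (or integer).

x' = [35292/20443, 58464/20443, -2154/20443]
P' = [97500/20443 -9340/20443 27442/20443; -9340/20443 63964/20443 -8508/20443; 27442/20443 -8508/20443 11970/20443]

x̄ = F·x = [6, 7, 8]
P̄ = F·P·Fᵀ + Q = [43 40 -12; 40 46 -16; -12 -16 42]
y = z − H·x̄ = [21, -20]
S = H·P̄·Hᵀ + R = [154 -188; -188 495]
K = P̄·Hᵀ·S⁻¹ = [-11386/20443 -7587/20443; -11737/20443 -8092/20443; -3858/20443 4234/20443]
x' = x̄ + K·y = [35292/20443, 58464/20443, -2154/20443]
P' = (I − K·H)·P̄ = [97500/20443 -9340/20443 27442/20443; -9340/20443 63964/20443 -8508/20443; 27442/20443 -8508/20443 11970/20443]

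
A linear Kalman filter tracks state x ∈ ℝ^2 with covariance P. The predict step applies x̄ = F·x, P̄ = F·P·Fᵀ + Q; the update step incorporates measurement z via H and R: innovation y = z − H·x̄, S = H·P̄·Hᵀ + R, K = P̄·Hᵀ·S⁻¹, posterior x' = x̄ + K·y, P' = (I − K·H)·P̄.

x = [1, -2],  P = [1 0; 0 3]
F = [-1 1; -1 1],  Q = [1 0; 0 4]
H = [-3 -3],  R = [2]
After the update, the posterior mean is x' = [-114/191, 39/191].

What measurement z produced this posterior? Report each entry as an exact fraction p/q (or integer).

x̄ = F·x = [-3, -3]
P̄ = F·P·Fᵀ + Q = [5 4; 4 8]
S = H·P̄·Hᵀ + R = [191]
K = P̄·Hᵀ·S⁻¹ = [-27/191; -36/191]
x' − x̄ = [459/191, 612/191] = K·y
y = (KᵀK)⁻¹·Kᵀ·(x' − x̄) = [-17]
z = y + H·x̄ = [-17] + [18] = [1]

z = [1]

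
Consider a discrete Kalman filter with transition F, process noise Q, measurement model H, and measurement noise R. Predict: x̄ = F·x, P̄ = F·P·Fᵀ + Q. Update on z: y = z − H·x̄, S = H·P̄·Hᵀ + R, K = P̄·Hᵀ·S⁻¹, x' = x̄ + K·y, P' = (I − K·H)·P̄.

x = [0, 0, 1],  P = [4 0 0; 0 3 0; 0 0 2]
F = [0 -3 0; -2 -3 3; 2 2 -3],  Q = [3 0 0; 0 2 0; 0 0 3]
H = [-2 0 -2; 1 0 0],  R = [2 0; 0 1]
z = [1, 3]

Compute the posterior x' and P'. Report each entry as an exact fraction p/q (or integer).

x̄ = F·x = [0, 3, -3]
P̄ = F·P·Fᵀ + Q = [30 27 -18; 27 63 -52; -18 -52 49]
y = z − H·x̄ = [-5, 3]
S = H·P̄·Hᵀ + R = [174 -24; -24 31]
K = P̄·Hᵀ·S⁻¹ = [-4/803 774/803; 1099/2409 983/803; -107/219 -70/73]
x' = x̄ + K·y = [2342/803, 10579/2409, -752/219]
P' = (I − K·H)·P̄ = [774/803 983/803 -70/73; 983/803 17194/2409 -368/219; -70/73 -368/219 317/219]

x' = [2342/803, 10579/2409, -752/219]
P' = [774/803 983/803 -70/73; 983/803 17194/2409 -368/219; -70/73 -368/219 317/219]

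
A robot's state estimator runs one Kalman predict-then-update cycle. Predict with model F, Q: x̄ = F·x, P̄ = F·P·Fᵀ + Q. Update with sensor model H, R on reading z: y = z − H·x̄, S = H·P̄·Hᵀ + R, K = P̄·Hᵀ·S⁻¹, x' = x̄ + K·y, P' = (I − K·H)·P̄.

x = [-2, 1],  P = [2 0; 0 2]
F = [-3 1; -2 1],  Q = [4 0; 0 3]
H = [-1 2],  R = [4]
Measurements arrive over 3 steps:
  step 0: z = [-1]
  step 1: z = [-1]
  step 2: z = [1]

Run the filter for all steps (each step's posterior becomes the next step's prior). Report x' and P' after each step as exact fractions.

step 0: x' = [19/3, 3], P' = [70/3 12; 12 7]
step 1: x' = [-1089/79, -598/79], P' = [9896/79 5098/79; 5098/79 2691/79]
step 2: x' = [6663/361, 39456/3971], P' = [124208/361 64226/361; 64226/361 368569/3971]

step 0: x̄ = F·x = [7, 5]
step 0: P̄ = F·P·Fᵀ + Q = [24 14; 14 13]
step 0: y = z − H·x̄ = [-4]
step 0: S = H·P̄·Hᵀ + R = [24]
step 0: K = P̄·Hᵀ·S⁻¹ = [1/6; 1/2]
step 0: x' = x̄ + K·y = [19/3, 3]
step 0: P' = (I − K·H)·P̄ = [70/3 12; 12 7]
step 1: x̄ = F·x = [-16, -29/3]
step 1: P̄ = F·P·Fᵀ + Q = [149 87; 87 166/3]
step 1: y = z − H·x̄ = [7/3]
step 1: S = H·P̄·Hᵀ + R = [79/3]
step 1: K = P̄·Hᵀ·S⁻¹ = [75/79; 71/79]
step 1: x' = x̄ + K·y = [-1089/79, -598/79]
step 1: P' = (I − K·H)·P̄ = [9896/79 5098/79; 5098/79 2691/79]
step 2: x̄ = F·x = [2669/79, 20]
step 2: P̄ = F·P·Fᵀ + Q = [61483/79 463; 463 280]
step 2: y = z − H·x̄ = [-412/79]
step 2: S = H·P̄·Hᵀ + R = [3971/79]
step 2: K = P̄·Hᵀ·S⁻¹ = [1061/361; 7663/3971]
step 2: x' = x̄ + K·y = [6663/361, 39456/3971]
step 2: P' = (I − K·H)·P̄ = [124208/361 64226/361; 64226/361 368569/3971]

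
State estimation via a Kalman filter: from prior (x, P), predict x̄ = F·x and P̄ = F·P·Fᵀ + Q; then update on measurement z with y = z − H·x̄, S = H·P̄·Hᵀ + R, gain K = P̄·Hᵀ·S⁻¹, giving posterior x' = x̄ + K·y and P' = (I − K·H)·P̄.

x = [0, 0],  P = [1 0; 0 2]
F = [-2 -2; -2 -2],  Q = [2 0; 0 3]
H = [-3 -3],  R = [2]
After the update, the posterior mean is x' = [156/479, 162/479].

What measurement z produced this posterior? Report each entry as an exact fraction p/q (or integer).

x̄ = F·x = [0, 0]
P̄ = F·P·Fᵀ + Q = [14 12; 12 15]
S = H·P̄·Hᵀ + R = [479]
K = P̄·Hᵀ·S⁻¹ = [-78/479; -81/479]
x' − x̄ = [156/479, 162/479] = K·y
y = (KᵀK)⁻¹·Kᵀ·(x' − x̄) = [-2]
z = y + H·x̄ = [-2] + [0] = [-2]

z = [-2]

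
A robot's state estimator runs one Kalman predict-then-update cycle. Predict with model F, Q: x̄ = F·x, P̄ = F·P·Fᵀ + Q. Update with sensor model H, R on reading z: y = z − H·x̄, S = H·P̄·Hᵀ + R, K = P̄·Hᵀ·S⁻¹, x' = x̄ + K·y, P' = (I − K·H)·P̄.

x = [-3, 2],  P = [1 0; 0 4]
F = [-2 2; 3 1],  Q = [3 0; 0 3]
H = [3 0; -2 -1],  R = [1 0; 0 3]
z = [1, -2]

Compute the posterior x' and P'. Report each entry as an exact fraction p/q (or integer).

x̄ = F·x = [10, -7]
P̄ = F·P·Fᵀ + Q = [23 2; 2 16]
y = z − H·x̄ = [-29, 11]
S = H·P̄·Hᵀ + R = [208 -144; -144 119]
K = P̄·Hᵀ·S⁻¹ = [1299/4016 -3/251; -1083/2008 -206/251]
x' = x̄ + K·y = [1961/4016, -777/2008]
P' = (I − K·H)·P̄ = [433/4016 -361/2008; -361/2008 2833/1004]

x' = [1961/4016, -777/2008]
P' = [433/4016 -361/2008; -361/2008 2833/1004]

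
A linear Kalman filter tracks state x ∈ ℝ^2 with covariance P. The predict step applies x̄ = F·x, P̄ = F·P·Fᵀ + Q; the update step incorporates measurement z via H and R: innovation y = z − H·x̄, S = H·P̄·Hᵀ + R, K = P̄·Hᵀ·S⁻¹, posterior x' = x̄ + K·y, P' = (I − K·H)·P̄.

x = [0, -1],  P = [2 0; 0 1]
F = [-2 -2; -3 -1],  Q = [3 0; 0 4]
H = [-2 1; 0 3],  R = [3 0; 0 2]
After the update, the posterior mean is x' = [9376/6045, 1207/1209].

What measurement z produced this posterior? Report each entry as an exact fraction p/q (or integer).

z = [-2, 3]

x̄ = F·x = [2, 1]
P̄ = F·P·Fᵀ + Q = [15 14; 14 23]
S = H·P̄·Hᵀ + R = [30 -15; -15 209]
K = P̄·Hᵀ·S⁻¹ = [-2714/6045 68/403; -2/1209 133/403]
x' − x̄ = [-2714/6045, -2/1209] = K·y
y = (KᵀK)⁻¹·Kᵀ·(x' − x̄) = [1, 0]
z = y + H·x̄ = [1, 0] + [-3, 3] = [-2, 3]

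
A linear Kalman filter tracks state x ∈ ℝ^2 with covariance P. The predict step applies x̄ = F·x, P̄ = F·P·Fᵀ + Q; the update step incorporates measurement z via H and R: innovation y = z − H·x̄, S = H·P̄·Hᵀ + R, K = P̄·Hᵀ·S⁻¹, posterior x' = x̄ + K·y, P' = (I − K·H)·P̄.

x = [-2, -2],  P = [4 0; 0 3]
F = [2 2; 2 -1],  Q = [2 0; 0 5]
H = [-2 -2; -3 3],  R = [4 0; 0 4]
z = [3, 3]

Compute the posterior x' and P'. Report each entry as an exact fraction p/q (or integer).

x' = [-15244/11463, -3133/11463]
P' = [4090/11463 1570/11463; 1570/11463 4078/11463]

x̄ = F·x = [-8, -2]
P̄ = F·P·Fᵀ + Q = [30 10; 10 24]
y = z − H·x̄ = [-17, -15]
S = H·P̄·Hᵀ + R = [300 36; 36 310]
K = P̄·Hᵀ·S⁻¹ = [-2830/11463 -630/3821; -2824/11463 627/3821]
x' = x̄ + K·y = [-15244/11463, -3133/11463]
P' = (I − K·H)·P̄ = [4090/11463 1570/11463; 1570/11463 4078/11463]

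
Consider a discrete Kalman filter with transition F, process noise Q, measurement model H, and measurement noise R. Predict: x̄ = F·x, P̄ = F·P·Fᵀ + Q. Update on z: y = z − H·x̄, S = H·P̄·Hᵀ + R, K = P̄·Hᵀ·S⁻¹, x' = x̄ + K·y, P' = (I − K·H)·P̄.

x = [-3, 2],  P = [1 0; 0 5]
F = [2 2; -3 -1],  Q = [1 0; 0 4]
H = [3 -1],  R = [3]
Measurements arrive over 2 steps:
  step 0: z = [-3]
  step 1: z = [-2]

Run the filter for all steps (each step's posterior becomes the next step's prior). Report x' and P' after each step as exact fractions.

step 0: x̄ = F·x = [-2, 7]
step 0: P̄ = F·P·Fᵀ + Q = [25 -16; -16 18]
step 0: y = z − H·x̄ = [10]
step 0: S = H·P̄·Hᵀ + R = [342]
step 0: K = P̄·Hᵀ·S⁻¹ = [91/342; -11/57]
step 0: x' = x̄ + K·y = [113/171, 289/57]
step 0: P' = (I − K·H)·P̄ = [269/342 89/57; 89/57 100/19]
step 1: x̄ = F·x = [1960/171, -134/19]
step 1: P̄ = F·P·Fᵀ + Q = [6445/171 -527/19; -527/19 977/38]
step 1: y = z − H·x̄ = [-2476/57]
step 1: S = H·P̄·Hᵀ + R = [20305/38]
step 1: K = P̄·Hᵀ·S⁻¹ = [16052/60915; -4139/20305]
step 1: x' = x̄ + K·y = [2792/182745, 109766/60915]
step 1: P' = (I − K·H)·P̄ = [106967/182745 58811/60915; 58811/60915 71228/20305]

step 0: x' = [113/171, 289/57], P' = [269/342 89/57; 89/57 100/19]
step 1: x' = [2792/182745, 109766/60915], P' = [106967/182745 58811/60915; 58811/60915 71228/20305]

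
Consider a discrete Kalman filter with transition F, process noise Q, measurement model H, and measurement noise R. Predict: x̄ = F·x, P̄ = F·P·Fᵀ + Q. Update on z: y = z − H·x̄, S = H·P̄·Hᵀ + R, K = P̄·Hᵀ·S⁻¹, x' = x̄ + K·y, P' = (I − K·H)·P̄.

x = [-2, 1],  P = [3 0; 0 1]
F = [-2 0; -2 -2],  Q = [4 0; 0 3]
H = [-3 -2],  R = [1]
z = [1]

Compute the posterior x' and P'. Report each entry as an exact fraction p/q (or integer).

x' = [236/365, -528/365]
P' = [656/365 -948/365; -948/365 1459/365]

x̄ = F·x = [4, 2]
P̄ = F·P·Fᵀ + Q = [16 12; 12 19]
y = z − H·x̄ = [17]
S = H·P̄·Hᵀ + R = [365]
K = P̄·Hᵀ·S⁻¹ = [-72/365; -74/365]
x' = x̄ + K·y = [236/365, -528/365]
P' = (I − K·H)·P̄ = [656/365 -948/365; -948/365 1459/365]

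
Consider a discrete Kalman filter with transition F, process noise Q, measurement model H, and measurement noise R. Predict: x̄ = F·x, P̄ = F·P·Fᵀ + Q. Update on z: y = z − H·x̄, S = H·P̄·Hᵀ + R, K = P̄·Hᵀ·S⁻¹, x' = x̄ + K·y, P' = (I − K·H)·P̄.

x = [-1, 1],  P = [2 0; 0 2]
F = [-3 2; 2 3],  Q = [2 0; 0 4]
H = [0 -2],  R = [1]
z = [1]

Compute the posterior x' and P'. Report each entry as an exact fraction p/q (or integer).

x' = [5, -59/121]
P' = [28 0; 0 30/121]

x̄ = F·x = [5, 1]
P̄ = F·P·Fᵀ + Q = [28 0; 0 30]
y = z − H·x̄ = [3]
S = H·P̄·Hᵀ + R = [121]
K = P̄·Hᵀ·S⁻¹ = [0; -60/121]
x' = x̄ + K·y = [5, -59/121]
P' = (I − K·H)·P̄ = [28 0; 0 30/121]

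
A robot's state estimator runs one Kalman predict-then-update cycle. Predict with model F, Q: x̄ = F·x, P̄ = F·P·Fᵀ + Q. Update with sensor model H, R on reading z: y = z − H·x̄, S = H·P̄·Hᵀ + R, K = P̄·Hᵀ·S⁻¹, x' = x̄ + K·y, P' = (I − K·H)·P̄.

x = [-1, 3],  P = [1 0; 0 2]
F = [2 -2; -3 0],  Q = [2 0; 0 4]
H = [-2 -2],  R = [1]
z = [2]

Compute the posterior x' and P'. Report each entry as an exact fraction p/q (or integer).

x̄ = F·x = [-8, 3]
P̄ = F·P·Fᵀ + Q = [14 -6; -6 13]
y = z − H·x̄ = [-8]
S = H·P̄·Hᵀ + R = [61]
K = P̄·Hᵀ·S⁻¹ = [-16/61; -14/61]
x' = x̄ + K·y = [-360/61, 295/61]
P' = (I − K·H)·P̄ = [598/61 -590/61; -590/61 597/61]

x' = [-360/61, 295/61]
P' = [598/61 -590/61; -590/61 597/61]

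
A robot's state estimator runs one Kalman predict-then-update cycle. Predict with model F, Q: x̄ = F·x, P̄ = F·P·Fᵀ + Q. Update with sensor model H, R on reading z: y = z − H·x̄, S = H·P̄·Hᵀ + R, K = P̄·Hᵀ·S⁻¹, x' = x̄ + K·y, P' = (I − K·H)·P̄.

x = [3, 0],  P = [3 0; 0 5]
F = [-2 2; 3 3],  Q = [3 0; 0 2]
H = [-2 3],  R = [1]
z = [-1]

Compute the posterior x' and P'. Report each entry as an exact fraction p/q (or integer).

x̄ = F·x = [-6, 9]
P̄ = F·P·Fᵀ + Q = [35 12; 12 74]
y = z − H·x̄ = [-40]
S = H·P̄·Hᵀ + R = [663]
K = P̄·Hᵀ·S⁻¹ = [-2/39; 66/221]
x' = x̄ + K·y = [-154/39, -651/221]
P' = (I − K·H)·P̄ = [1297/39 288/13; 288/13 3286/221]

x' = [-154/39, -651/221]
P' = [1297/39 288/13; 288/13 3286/221]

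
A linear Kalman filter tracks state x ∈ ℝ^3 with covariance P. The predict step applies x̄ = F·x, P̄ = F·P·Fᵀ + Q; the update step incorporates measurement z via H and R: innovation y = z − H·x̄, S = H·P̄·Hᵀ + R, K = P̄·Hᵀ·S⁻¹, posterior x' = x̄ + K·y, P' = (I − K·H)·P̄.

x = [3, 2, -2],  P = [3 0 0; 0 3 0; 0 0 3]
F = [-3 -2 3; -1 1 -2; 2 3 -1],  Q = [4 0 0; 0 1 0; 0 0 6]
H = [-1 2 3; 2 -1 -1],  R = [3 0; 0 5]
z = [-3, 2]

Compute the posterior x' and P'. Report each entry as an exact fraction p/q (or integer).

x̄ = F·x = [-19, 3, 14]
P̄ = F·P·Fᵀ + Q = [70 -15 -45; -15 19 9; -45 9 48]
y = z − H·x̄ = [-70, 57]
S = H·P̄·Hᵀ + R = [1019 -757; -757 610]
K = P̄·Hᵀ·S⁻¹ = [8050/48541 25905/48541; 4894/48541 1458/48541; 14991/48541 6906/48541]
x' = x̄ + K·y = [-9194/48541, -113851/48541, 23846/48541]
P' = (I − K·H)·P̄ = [108620/48541 130375/48541 -42660/48541; 130375/48541 615323/48541 -361863/48541; -42660/48541 -361863/48541 242013/48541]

x' = [-9194/48541, -113851/48541, 23846/48541]
P' = [108620/48541 130375/48541 -42660/48541; 130375/48541 615323/48541 -361863/48541; -42660/48541 -361863/48541 242013/48541]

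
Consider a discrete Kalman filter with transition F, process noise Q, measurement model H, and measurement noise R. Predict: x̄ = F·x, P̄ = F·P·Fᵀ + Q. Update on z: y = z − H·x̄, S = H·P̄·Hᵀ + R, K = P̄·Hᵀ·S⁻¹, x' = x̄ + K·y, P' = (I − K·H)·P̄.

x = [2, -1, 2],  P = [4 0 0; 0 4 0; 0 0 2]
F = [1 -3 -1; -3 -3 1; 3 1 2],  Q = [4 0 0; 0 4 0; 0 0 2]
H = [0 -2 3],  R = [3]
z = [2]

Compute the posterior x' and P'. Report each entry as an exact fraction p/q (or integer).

x' = [1797/431, 2161/431, 1737/431]
P' = [56342/1293 4106/431 8156/1293; 4106/431 5970/431 3884/431; 8156/1293 3884/431 8006/1293]

x̄ = F·x = [3, -1, 9]
P̄ = F·P·Fᵀ + Q = [46 22 -4; 22 78 -44; -4 -44 50]
y = z − H·x̄ = [-27]
S = H·P̄·Hᵀ + R = [1293]
K = P̄·Hᵀ·S⁻¹ = [-56/1293; -96/431; 238/1293]
x' = x̄ + K·y = [1797/431, 2161/431, 1737/431]
P' = (I − K·H)·P̄ = [56342/1293 4106/431 8156/1293; 4106/431 5970/431 3884/431; 8156/1293 3884/431 8006/1293]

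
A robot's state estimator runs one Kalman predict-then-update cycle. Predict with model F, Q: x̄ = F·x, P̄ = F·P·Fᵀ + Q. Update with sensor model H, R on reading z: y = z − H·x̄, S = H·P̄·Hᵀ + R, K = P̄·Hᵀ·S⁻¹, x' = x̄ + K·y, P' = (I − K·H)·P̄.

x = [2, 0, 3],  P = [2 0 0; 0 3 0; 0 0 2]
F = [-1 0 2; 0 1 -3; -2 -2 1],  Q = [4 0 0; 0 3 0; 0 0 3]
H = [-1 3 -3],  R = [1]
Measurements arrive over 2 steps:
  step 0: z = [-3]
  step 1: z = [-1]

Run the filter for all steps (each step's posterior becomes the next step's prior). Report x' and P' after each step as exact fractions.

step 0: x̄ = F·x = [4, -9, -1]
step 0: P̄ = F·P·Fᵀ + Q = [14 -12 8; -12 24 -12; 8 -12 25]
step 0: y = z − H·x̄ = [25]
step 0: S = H·P̄·Hᵀ + R = [792]
step 0: K = P̄·Hᵀ·S⁻¹ = [-37/396; 5/33; -119/792]
step 0: x' = x̄ + K·y = [659/396, -172/33, -3767/792]
step 0: P' = (I − K·H)·P̄ = [1403/198 -26/33 -1235/396; -26/33 64/11 199/33; -1235/396 199/33 5639/792]
step 1: x̄ = F·x = [-2213/198, 797/88, 1853/792]
step 1: P̄ = F·P·Fᵀ + Q = [5152/99 -863/22 3625/198; -863/22 3231/88 -697/88; 3625/198 -697/88 34679/792]
step 1: y = z − H·x̄ = [-6401/198]
step 1: S = H·P̄·Hᵀ + R = [125269/99]
step 1: K = P̄·Hᵀ·S⁻¹ = [-22240/125269; 34281/250538; -34339/250538]
step 1: x' = x̄ + K·y = [-1362243/250538, 4643325/1002152, 6785165/1002152]
step 1: P' = (I − K·H)·P̄ = [1522912/125269 -2126817/250538 -3127265/250538; -2126817/250538 13053771/1002152 15843819/1002152; -3127265/250538 15843819/1002152 20059291/1002152]

step 0: x' = [659/396, -172/33, -3767/792], P' = [1403/198 -26/33 -1235/396; -26/33 64/11 199/33; -1235/396 199/33 5639/792]
step 1: x' = [-1362243/250538, 4643325/1002152, 6785165/1002152], P' = [1522912/125269 -2126817/250538 -3127265/250538; -2126817/250538 13053771/1002152 15843819/1002152; -3127265/250538 15843819/1002152 20059291/1002152]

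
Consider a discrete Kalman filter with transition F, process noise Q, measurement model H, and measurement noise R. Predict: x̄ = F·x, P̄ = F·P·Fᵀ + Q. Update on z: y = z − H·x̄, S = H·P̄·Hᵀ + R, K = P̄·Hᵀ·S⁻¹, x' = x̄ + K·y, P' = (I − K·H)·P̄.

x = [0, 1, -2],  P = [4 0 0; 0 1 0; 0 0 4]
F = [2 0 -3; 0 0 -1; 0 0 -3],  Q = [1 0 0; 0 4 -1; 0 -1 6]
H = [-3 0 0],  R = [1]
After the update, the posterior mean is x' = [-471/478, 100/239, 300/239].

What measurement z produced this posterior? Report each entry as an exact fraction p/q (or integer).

x̄ = F·x = [6, 2, 6]
P̄ = F·P·Fᵀ + Q = [53 12 36; 12 8 11; 36 11 42]
S = H·P̄·Hᵀ + R = [478]
K = P̄·Hᵀ·S⁻¹ = [-159/478; -18/239; -54/239]
x' − x̄ = [-3339/478, -378/239, -1134/239] = K·y
y = (KᵀK)⁻¹·Kᵀ·(x' − x̄) = [21]
z = y + H·x̄ = [21] + [-18] = [3]

z = [3]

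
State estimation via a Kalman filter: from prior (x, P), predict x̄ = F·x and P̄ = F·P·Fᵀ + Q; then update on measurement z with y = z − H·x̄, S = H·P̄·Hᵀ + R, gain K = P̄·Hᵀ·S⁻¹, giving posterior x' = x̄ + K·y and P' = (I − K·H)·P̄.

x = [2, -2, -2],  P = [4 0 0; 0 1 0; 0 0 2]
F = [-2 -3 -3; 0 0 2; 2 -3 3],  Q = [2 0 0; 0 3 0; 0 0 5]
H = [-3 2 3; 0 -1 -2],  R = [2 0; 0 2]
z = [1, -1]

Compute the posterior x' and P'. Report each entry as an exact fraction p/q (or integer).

x̄ = F·x = [8, -4, 4]
P̄ = F·P·Fᵀ + Q = [45 -12 -25; -12 11 12; -25 12 48]
y = z − H·x̄ = [21, 3]
S = H·P̄·Hᵀ + R = [1621 -580; -580 253]
K = P̄·Hᵀ·S⁻¹ = [-23242/73713 -35218/73713; 3482/73713 -2215/73713; -387/24571 -11376/24571]
x' = x̄ + K·y = [-1344/24571, -76125/24571, 56029/24571]
P' = (I − K·H)·P̄ = [61973/73713 67562/73713 479/24571; 67562/73713 406010/73713 -66930/24571; 479/24571 -66930/24571 44841/24571]

x' = [-1344/24571, -76125/24571, 56029/24571]
P' = [61973/73713 67562/73713 479/24571; 67562/73713 406010/73713 -66930/24571; 479/24571 -66930/24571 44841/24571]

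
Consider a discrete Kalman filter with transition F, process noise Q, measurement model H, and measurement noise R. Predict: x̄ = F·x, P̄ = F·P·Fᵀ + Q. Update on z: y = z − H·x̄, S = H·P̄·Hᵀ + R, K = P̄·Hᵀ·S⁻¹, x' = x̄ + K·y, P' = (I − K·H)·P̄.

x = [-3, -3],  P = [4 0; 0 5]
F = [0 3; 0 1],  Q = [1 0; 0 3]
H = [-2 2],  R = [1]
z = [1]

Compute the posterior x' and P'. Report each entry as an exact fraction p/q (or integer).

x' = [-191/97, -137/97]
P' = [618/97 587/97; 587/97 580/97]

x̄ = F·x = [-9, -3]
P̄ = F·P·Fᵀ + Q = [46 15; 15 8]
y = z − H·x̄ = [-11]
S = H·P̄·Hᵀ + R = [97]
K = P̄·Hᵀ·S⁻¹ = [-62/97; -14/97]
x' = x̄ + K·y = [-191/97, -137/97]
P' = (I − K·H)·P̄ = [618/97 587/97; 587/97 580/97]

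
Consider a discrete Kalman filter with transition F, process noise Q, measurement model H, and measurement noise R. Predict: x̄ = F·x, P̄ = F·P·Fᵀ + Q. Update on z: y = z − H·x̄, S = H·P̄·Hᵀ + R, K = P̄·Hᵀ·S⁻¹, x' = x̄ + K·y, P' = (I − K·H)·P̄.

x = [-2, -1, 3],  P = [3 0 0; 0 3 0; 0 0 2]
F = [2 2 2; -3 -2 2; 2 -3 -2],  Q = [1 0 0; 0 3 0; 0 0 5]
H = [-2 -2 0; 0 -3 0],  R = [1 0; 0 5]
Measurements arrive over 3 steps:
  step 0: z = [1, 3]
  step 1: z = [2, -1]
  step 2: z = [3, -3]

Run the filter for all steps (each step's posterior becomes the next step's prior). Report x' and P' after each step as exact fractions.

step 0: x' = [20768/43211, -39556/43211, -1905/43211], P' = [33979/43211 -23430/43211 -14034/43211; -23430/43211 23570/43211 6040/43211; -14034/43211 6040/43211 1630476/43211]
step 1: x' = [-4009311056/3107652319, 926922658/3107652319, 12012260414/3107652319], P' = [2060534155/3107652319 -1366062210/3107652319 677246044/3107652319; -1366062210/3107652319 1432945580/3107652319 -872392520/3107652319; 677246044/3107652319 -872392520/3107652319 52072691001/3107652319]
step 2: x' = [-256938911755480/97109988083123, 109975847294568/97109988083123, -201465478686962/97109988083123], P' = [64083489594779/97109988083123 -42448922373690/97109988083123 14945541853652/97109988083123; -42448922373690/97109988083123 44583180666460/97109988083123 -21731131233760/97109988083123; 14945541853652/97109988083123 -21731131233760/97109988083123 1463164885382307/97109988083123]

step 0: x̄ = F·x = [0, 14, -7]
step 0: P̄ = F·P·Fᵀ + Q = [33 -22 -14; -22 50 -8; -14 -8 52]
step 0: y = z − H·x̄ = [29, 45]
step 0: S = H·P̄·Hᵀ + R = [157 168; 168 455]
step 0: K = P̄·Hᵀ·S⁻¹ = [-3014/6173 14058/43211; -40/6173 -14142/43211; 2284/6173 -3624/43211]
step 0: x' = x̄ + K·y = [20768/43211, -39556/43211, -1905/43211]
step 0: P' = (I − K·H)·P̄ = [33979/43211 -23430/43211 -14034/43211; -23430/43211 23570/43211 6040/43211; -14034/43211 6040/43211 1630476/43211]
step 1: x̄ = F·x = [-41386/43211, 12998/43211, 164014/43211]
step 1: P̄ = F·P·Fᵀ + Q = [6543919/43211 6486118/43211 -6540948/43211; 6486118/43211 6890556/43211 -6853928/43211; -6540948/43211 -6853928/43211 7551917/43211]
step 1: y = z − H·x̄ = [29646/43211, -4217/43211]
step 1: S = H·P̄·Hᵀ + R = [105670055/43211 80260044/43211; 80260044/43211 62231059/43211]
step 1: K = P̄·Hᵀ·S⁻¹ = [-1388943890/3107652319 819637326/3107652319; -133766740/3107652319 -859767348/3107652319; 390292952/3107652319 523435512/3107652319]
step 1: x' = x̄ + K·y = [-4009311056/3107652319, 926922658/3107652319, 12012260414/3107652319]
step 1: P' = (I − K·H)·P̄ = [2060534155/3107652319 -1366062210/3107652319 677246044/3107652319; -1366062210/3107652319 1432945580/3107652319 -872392520/3107652319; 677246044/3107652319 -872392520/3107652319 52072691001/3107652319]
step 2: x̄ = F·x = [17859744032/3107652319, 34198608680/3107652319, -34823910914/3107652319]
step 2: P̄ = F·P·Fᵀ + Q = [212882665775/3107652319 202501906766/3107652319 -197190251244/3107652319; 202501906766/3107652319 224349751788/3107652319 -210369361024/3107652319; -197190251244/3107652319 -210369361024/3107652319 245473740367/3107652319]
step 2: y = z − H·x̄ = [113439662381/3107652319, 93272869083/3107652319]
step 2: S = H·P̄·Hᵀ + R = [3372052576699/3107652319 2561109951324/3107652319; 2561109951324/3107652319 2034686027687/3107652319]
step 2: K = P̄·Hᵀ·S⁻¹ = [-43269134442178/97109988083123 25469353424214/97109988083123; -4268516585540/97109988083123 -26749908399876/97109988083123; 13571178760216/97109988083123 13038678740256/97109988083123]
step 2: x' = x̄ + K·y = [-256938911755480/97109988083123, 109975847294568/97109988083123, -201465478686962/97109988083123]
step 2: P' = (I − K·H)·P̄ = [64083489594779/97109988083123 -42448922373690/97109988083123 14945541853652/97109988083123; -42448922373690/97109988083123 44583180666460/97109988083123 -21731131233760/97109988083123; 14945541853652/97109988083123 -21731131233760/97109988083123 1463164885382307/97109988083123]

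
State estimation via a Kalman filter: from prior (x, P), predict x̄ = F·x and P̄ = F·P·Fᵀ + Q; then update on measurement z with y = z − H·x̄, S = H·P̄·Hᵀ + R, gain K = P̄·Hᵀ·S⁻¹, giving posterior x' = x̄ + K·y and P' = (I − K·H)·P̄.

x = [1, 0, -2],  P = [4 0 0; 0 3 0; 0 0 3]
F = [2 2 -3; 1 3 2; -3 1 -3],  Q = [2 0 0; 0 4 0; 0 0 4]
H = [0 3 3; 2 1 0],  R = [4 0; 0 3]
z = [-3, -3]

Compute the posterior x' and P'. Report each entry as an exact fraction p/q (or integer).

x̄ = F·x = [8, -3, 3]
P̄ = F·P·Fᵀ + Q = [57 8 9; 8 47 -21; 9 -21 70]
y = z − H·x̄ = [-3, -16]
S = H·P̄·Hᵀ + R = [679 180; 180 310]
K = P̄·Hᵀ·S⁻¹ = [-615/17809 36829/89045; 1284/17809 28737/178090; 4611/17809 -28497/178090]
x' = x̄ + K·y = [132321/89045, -516291/89045, 425946/89045]
P' = (I − K·H)·P̄ = [739252/89045 -1368017/89045 1363917/89045; -1368017/89045 5558279/178090 -5541159/178090; 1363917/89045 -5541159/178090 5602639/178090]

x' = [132321/89045, -516291/89045, 425946/89045]
P' = [739252/89045 -1368017/89045 1363917/89045; -1368017/89045 5558279/178090 -5541159/178090; 1363917/89045 -5541159/178090 5602639/178090]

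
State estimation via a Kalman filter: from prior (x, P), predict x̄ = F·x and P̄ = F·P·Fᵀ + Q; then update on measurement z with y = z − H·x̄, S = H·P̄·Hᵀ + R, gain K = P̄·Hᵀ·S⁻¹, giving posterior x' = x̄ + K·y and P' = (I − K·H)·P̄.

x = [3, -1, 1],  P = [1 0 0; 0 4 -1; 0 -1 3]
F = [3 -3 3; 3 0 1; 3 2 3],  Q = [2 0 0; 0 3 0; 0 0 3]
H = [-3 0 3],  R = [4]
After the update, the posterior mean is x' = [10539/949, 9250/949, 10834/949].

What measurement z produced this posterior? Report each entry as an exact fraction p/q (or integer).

z = [1]

x̄ = F·x = [15, 10, 10]
P̄ = F·P·Fᵀ + Q = [92 21 15; 21 15 16; 15 16 43]
S = H·P̄·Hᵀ + R = [949]
K = P̄·Hᵀ·S⁻¹ = [-231/949; -15/949; 84/949]
x' − x̄ = [-3696/949, -240/949, 1344/949] = K·y
y = (KᵀK)⁻¹·Kᵀ·(x' − x̄) = [16]
z = y + H·x̄ = [16] + [-15] = [1]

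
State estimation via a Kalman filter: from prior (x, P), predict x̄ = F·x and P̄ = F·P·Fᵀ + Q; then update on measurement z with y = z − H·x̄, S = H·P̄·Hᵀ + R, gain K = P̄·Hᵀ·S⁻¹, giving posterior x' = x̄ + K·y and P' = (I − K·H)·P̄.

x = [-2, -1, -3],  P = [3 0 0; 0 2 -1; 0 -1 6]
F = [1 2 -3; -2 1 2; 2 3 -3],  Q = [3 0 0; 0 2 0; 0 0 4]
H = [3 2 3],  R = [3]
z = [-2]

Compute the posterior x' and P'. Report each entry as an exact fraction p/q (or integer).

x' = [1568/793, -1359/793, -1185/793]
P' = [3797/793 -5547/793 42/793; -5547/793 17748/793 -6345/793; 42/793 -6345/793 4351/793]

x̄ = F·x = [5, -3, 2]
P̄ = F·P·Fᵀ + Q = [80 -39 87; -39 36 -45; 87 -45 106]
y = z − H·x̄ = [-17]
S = H·P̄·Hᵀ + R = [2379]
K = P̄·Hᵀ·S⁻¹ = [141/793; -60/793; 163/793]
x' = x̄ + K·y = [1568/793, -1359/793, -1185/793]
P' = (I − K·H)·P̄ = [3797/793 -5547/793 42/793; -5547/793 17748/793 -6345/793; 42/793 -6345/793 4351/793]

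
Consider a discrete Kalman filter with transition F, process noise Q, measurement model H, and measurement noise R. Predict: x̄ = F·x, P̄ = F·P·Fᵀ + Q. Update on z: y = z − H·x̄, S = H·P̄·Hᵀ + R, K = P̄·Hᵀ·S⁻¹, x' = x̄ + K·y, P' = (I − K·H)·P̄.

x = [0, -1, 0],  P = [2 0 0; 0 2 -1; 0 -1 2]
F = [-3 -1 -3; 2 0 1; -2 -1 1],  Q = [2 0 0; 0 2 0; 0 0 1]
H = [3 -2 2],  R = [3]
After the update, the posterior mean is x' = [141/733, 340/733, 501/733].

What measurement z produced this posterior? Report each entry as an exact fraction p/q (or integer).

x̄ = F·x = [1, 0, 1]
P̄ = F·P·Fᵀ + Q = [34 -17 6; -17 12 -5; 6 -5 15]
S = H·P̄·Hᵀ + R = [733]
K = P̄·Hᵀ·S⁻¹ = [148/733; -85/733; 58/733]
x' − x̄ = [-592/733, 340/733, -232/733] = K·y
y = (KᵀK)⁻¹·Kᵀ·(x' − x̄) = [-4]
z = y + H·x̄ = [-4] + [5] = [1]

z = [1]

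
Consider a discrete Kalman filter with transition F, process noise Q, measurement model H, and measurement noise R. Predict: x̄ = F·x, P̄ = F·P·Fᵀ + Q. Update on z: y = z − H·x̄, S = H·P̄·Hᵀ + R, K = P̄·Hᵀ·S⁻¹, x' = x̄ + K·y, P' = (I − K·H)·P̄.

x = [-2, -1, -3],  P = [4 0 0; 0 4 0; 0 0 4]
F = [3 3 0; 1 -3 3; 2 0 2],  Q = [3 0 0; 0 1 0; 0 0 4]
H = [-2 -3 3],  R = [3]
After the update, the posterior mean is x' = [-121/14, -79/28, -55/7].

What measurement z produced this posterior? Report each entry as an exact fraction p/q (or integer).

x̄ = F·x = [-9, -8, -10]
P̄ = F·P·Fᵀ + Q = [75 -24 24; -24 77 32; 24 32 36]
S = H·P̄·Hᵀ + R = [168]
K = P̄·Hᵀ·S⁻¹ = [-1/28; -29/56; -3/14]
x' − x̄ = [5/14, 145/28, 15/7] = K·y
y = (KᵀK)⁻¹·Kᵀ·(x' − x̄) = [-10]
z = y + H·x̄ = [-10] + [12] = [2]

z = [2]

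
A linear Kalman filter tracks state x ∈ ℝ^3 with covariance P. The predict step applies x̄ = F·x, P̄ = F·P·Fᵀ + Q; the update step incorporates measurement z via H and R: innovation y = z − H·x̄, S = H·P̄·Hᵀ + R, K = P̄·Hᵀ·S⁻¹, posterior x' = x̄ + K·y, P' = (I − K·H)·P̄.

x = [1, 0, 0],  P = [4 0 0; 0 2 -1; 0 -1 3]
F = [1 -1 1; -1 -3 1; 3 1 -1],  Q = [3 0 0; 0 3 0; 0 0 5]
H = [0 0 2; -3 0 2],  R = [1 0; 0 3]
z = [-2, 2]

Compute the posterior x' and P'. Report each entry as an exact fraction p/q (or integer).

x' = [-30427/24129, -12760/24129, -2574/2681]
P' = [10394/24129 6569/24129 433/2681; 6569/24129 270989/24129 -32/2681; 433/2681 -32/2681 663/2681]

x̄ = F·x = [1, -1, 3]
P̄ = F·P·Fᵀ + Q = [14 9 5; 9 34 -25; 5 -25 48]
y = z − H·x̄ = [-8, -1]
S = H·P̄·Hᵀ + R = [193 162; 162 261]
K = P̄·Hᵀ·S⁻¹ = [866/2681 -7796/24129; -64/2681 -6761/24129; 1326/2681 9/2681]
x' = x̄ + K·y = [-30427/24129, -12760/24129, -2574/2681]
P' = (I − K·H)·P̄ = [10394/24129 6569/24129 433/2681; 6569/24129 270989/24129 -32/2681; 433/2681 -32/2681 663/2681]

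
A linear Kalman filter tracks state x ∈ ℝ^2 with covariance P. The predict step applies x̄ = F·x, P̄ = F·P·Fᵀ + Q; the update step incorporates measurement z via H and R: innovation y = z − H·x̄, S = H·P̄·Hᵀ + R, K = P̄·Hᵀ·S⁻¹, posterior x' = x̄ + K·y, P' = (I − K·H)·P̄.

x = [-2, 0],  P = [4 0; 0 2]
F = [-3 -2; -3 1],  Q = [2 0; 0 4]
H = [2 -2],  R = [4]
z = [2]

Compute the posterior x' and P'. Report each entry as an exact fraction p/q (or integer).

x' = [164/25, 28/5]
P' = [954/25 188/5; 188/5 38]

x̄ = F·x = [6, 6]
P̄ = F·P·Fᵀ + Q = [46 32; 32 42]
y = z − H·x̄ = [2]
S = H·P̄·Hᵀ + R = [100]
K = P̄·Hᵀ·S⁻¹ = [7/25; -1/5]
x' = x̄ + K·y = [164/25, 28/5]
P' = (I − K·H)·P̄ = [954/25 188/5; 188/5 38]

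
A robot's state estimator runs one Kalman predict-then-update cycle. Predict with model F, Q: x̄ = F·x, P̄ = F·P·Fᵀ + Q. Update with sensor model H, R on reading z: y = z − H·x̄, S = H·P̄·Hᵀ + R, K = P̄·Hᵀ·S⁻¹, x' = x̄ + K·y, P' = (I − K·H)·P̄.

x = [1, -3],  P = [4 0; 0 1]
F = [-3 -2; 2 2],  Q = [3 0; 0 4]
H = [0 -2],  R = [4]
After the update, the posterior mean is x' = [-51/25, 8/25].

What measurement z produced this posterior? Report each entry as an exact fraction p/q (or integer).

x̄ = F·x = [3, -4]
P̄ = F·P·Fᵀ + Q = [43 -28; -28 24]
S = H·P̄·Hᵀ + R = [100]
K = P̄·Hᵀ·S⁻¹ = [14/25; -12/25]
x' − x̄ = [-126/25, 108/25] = K·y
y = (KᵀK)⁻¹·Kᵀ·(x' − x̄) = [-9]
z = y + H·x̄ = [-9] + [8] = [-1]

z = [-1]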